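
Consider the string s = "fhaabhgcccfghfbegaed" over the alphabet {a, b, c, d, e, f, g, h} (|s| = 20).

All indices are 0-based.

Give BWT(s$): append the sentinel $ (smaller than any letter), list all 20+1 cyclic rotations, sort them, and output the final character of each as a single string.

rank  rotation               last
    0  $fhaabhgcccfghfbegaed  d
    1  aabhgcccfghfbegaed$fh  h
    2  abhgcccfghfbegaed$fha  a
    3  aed$fhaabhgcccfghfbeg  g
    4  begaed$fhaabhgcccfghf  f
    5  bhgcccfghfbegaed$fhaa  a
    6  cccfghfbegaed$fhaabhg  g
    7  ccfghfbegaed$fhaabhgc  c
    8  cfghfbegaed$fhaabhgcc  c
    9  d$fhaabhgcccfghfbegae  e
   10  ed$fhaabhgcccfghfbega  a
   11  egaed$fhaabhgcccfghfb  b
   12  fbegaed$fhaabhgcccfgh  h
   13  fghfbegaed$fhaabhgccc  c
   14  fhaabhgcccfghfbegaed$  $
   15  gaed$fhaabhgcccfghfbe  e
   16  gcccfghfbegaed$fhaabh  h
   17  ghfbegaed$fhaabhgcccf  f
   18  haabhgcccfghfbegaed$f  f
   19  hfbegaed$fhaabhgcccfg  g
   20  hgcccfghfbegaed$fhaab  b

dhagfagcceabhc$ehffgb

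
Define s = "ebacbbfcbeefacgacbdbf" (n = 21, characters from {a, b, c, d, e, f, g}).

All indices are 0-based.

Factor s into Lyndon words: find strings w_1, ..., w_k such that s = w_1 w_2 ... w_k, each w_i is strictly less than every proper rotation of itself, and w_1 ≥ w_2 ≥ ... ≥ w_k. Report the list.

["e", "b", "acbbfcbeefacgacbdbf"]

emit factor 1: 'e' (i=0, period=1)
emit factor 2: 'b' (i=1, period=1)
emit factor 3: 'acbbfcbeefacgacbdbf' (i=2, period=19)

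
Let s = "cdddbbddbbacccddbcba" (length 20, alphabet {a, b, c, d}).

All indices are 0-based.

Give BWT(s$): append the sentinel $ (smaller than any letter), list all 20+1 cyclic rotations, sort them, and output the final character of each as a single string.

rank  rotation               last
    0  $cdddbbddbbacccddbcba  a
    1  a$cdddbbddbbacccddbcb  b
    2  acccddbcba$cdddbbddbb  b
    3  ba$cdddbbddbbacccddbc  c
    4  bacccddbcba$cdddbbddb  b
    5  bbacccddbcba$cdddbbdd  d
    6  bbddbbacccddbcba$cddd  d
    7  bcba$cdddbbddbbacccdd  d
    8  bddbbacccddbcba$cdddb  b
    9  cba$cdddbbddbbacccddb  b
   10  cccddbcba$cdddbbddbba  a
   11  ccddbcba$cdddbbddbbac  c
   12  cddbcba$cdddbbddbbacc  c
   13  cdddbbddbbacccddbcba$  $
   14  dbbacccddbcba$cdddbbd  d
   15  dbbddbbacccddbcba$cdd  d
   16  dbcba$cdddbbddbbacccd  d
   17  ddbbacccddbcba$cdddbb  b
   18  ddbbddbbacccddbcba$cd  d
   19  ddbcba$cdddbbddbbaccc  c
   20  dddbbddbbacccddbcba$c  c

abbcbdddbbacc$dddbdcc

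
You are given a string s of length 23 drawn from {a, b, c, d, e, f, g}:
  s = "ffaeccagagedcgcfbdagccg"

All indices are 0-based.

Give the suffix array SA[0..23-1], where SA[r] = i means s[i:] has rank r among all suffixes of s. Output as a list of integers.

[2, 6, 18, 8, 16, 5, 4, 20, 14, 21, 12, 17, 11, 3, 10, 1, 15, 0, 22, 7, 19, 13, 9]

sorted suffixes:
  #0 SA[0]=2  'aeccagagedcgcfbdagccg'
  #1 SA[1]=6  'agagedcgcfbdagccg'
  #2 SA[2]=18  'agccg'
  #3 SA[3]=8  'agedcgcfbdagccg'
  #4 SA[4]=16  'bdagccg'
  #5 SA[5]=5  'cagagedcgcfbdagccg'
  #6 SA[6]=4  'ccagagedcgcfbdagccg'
  #7 SA[7]=20  'ccg'
  #8 SA[8]=14  'cfbdagccg'
  #9 SA[9]=21  'cg'
  #10 SA[10]=12  'cgcfbdagccg'
  #11 SA[11]=17  'dagccg'
  #12 SA[12]=11  'dcgcfbdagccg'
  #13 SA[13]=3  'eccagagedcgcfbdagccg'
  #14 SA[14]=10  'edcgcfbdagccg'
  #15 SA[15]=1  'faeccagagedcgcfbdagccg'
  #16 SA[16]=15  'fbdagccg'
  #17 SA[17]=0  'ffaeccagagedcgcfbdagccg'
  #18 SA[18]=22  'g'
  #19 SA[19]=7  'gagedcgcfbdagccg'
  #20 SA[20]=19  'gccg'
  #21 SA[21]=13  'gcfbdagccg'
  #22 SA[22]=9  'gedcgcfbdagccg'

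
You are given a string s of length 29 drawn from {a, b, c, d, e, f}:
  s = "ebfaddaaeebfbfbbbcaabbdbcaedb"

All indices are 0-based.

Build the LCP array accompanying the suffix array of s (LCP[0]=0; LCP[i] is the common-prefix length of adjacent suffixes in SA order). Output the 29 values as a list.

[0, 2, 1, 1, 1, 2, 0, 1, 2, 2, 1, 3, 1, 1, 2, 3, 0, 2, 0, 1, 2, 1, 0, 3, 1, 1, 0, 1, 2]

rank→(start, suffix):
  0 → (18, 'aabbdbcaedb')
  1 → (6, 'aaeebfbfbbbcaabbdbcaedb')
  2 → (19, 'abbdbcaedb')
  3 → (3, 'addaaeebfbfbbbcaabbdbcaedb')
  4 → (25, 'aedb')
  5 → (7, 'aeebfbfbbbcaabbdbcaedb')
  6 → (28, 'b')
  7 → (14, 'bbbcaabbdbcaedb')
  8 → (15, 'bbcaabbdbcaedb')
  9 → (20, 'bbdbcaedb')
  10 → (16, 'bcaabbdbcaedb')
  11 → (23, 'bcaedb')
  12 → (21, 'bdbcaedb')
  13 → (1, 'bfaddaaeebfbfbbbcaabbdbcaedb')
  14 → (12, 'bfbbbcaabbdbcaedb')
  15 → (10, 'bfbfbbbcaabbdbcaedb')
  16 → (17, 'caabbdbcaedb')
  17 → (24, 'caedb')
  18 → (5, 'daaeebfbfbbbcaabbdbcaedb')
  19 → (27, 'db')
  20 → (22, 'dbcaedb')
  21 → (4, 'ddaaeebfbfbbbcaabbdbcaedb')
  22 → (0, 'ebfaddaaeebfbfbbbcaabbdbcaedb')
  23 → (9, 'ebfbfbbbcaabbdbcaedb')
  24 → (26, 'edb')
  25 → (8, 'eebfbfbbbcaabbdbcaedb')
  26 → (2, 'faddaaeebfbfbbbcaabbdbcaedb')
  27 → (13, 'fbbbcaabbdbcaedb')
  28 → (11, 'fbfbbbcaabbdbcaedb')

SA = [18, 6, 19, 3, 25, 7, 28, 14, 15, 20, 16, 23, 21, 1, 12, 10, 17, 24, 5, 27, 22, 4, 0, 9, 26, 8, 2, 13, 11]
rank  pair      lcp
   1  s[18:],s[6:]  2  'aa'
   2  s[6:],s[19:]  1  'a'
   3  s[19:],s[3:]  1  'a'
   4  s[3:],s[25:]  1  'a'
   5  s[25:],s[7:]  2  'ae'
   6  s[7:],s[28:]  0  ''
   7  s[28:],s[14:]  1  'b'
   8  s[14:],s[15:]  2  'bb'
   9  s[15:],s[20:]  2  'bb'
  10  s[20:],s[16:]  1  'b'
  11  s[16:],s[23:]  3  'bca'
  12  s[23:],s[21:]  1  'b'
  13  s[21:],s[1:]  1  'b'
  14  s[1:],s[12:]  2  'bf'
  15  s[12:],s[10:]  3  'bfb'
  16  s[10:],s[17:]  0  ''
  17  s[17:],s[24:]  2  'ca'
  18  s[24:],s[5:]  0  ''
  19  s[5:],s[27:]  1  'd'
  20  s[27:],s[22:]  2  'db'
  21  s[22:],s[4:]  1  'd'
  22  s[4:],s[0:]  0  ''
  23  s[0:],s[9:]  3  'ebf'
  24  s[9:],s[26:]  1  'e'
  25  s[26:],s[8:]  1  'e'
  26  s[8:],s[2:]  0  ''
  27  s[2:],s[13:]  1  'f'
  28  s[13:],s[11:]  2  'fb'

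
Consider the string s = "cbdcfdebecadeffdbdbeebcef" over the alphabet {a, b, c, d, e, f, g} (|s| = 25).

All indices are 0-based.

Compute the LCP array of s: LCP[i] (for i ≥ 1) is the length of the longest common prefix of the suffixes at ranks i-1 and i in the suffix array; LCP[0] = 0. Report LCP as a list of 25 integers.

sorted suffixes:
  #0 SA[0]=10  'adeffdbdbeebcef'
  #1 SA[1]=21  'bcef'
  #2 SA[2]=16  'bdbeebcef'
  #3 SA[3]=1  'bdcfdebecadeffdbdbeebcef'
  #4 SA[4]=7  'becadeffdbdbeebcef'
  #5 SA[5]=18  'beebcef'
  #6 SA[6]=9  'cadeffdbdbeebcef'
  #7 SA[7]=0  'cbdcfdebecadeffdbdbeebcef'
  #8 SA[8]=22  'cef'
  #9 SA[9]=3  'cfdebecadeffdbdbeebcef'
  #10 SA[10]=15  'dbdbeebcef'
  #11 SA[11]=17  'dbeebcef'
  #12 SA[12]=2  'dcfdebecadeffdbdbeebcef'
  #13 SA[13]=5  'debecadeffdbdbeebcef'
  #14 SA[14]=11  'deffdbdbeebcef'
  #15 SA[15]=20  'ebcef'
  #16 SA[16]=6  'ebecadeffdbdbeebcef'
  #17 SA[17]=8  'ecadeffdbdbeebcef'
  #18 SA[18]=19  'eebcef'
  #19 SA[19]=23  'ef'
  #20 SA[20]=12  'effdbdbeebcef'
  #21 SA[21]=24  'f'
  #22 SA[22]=14  'fdbdbeebcef'
  #23 SA[23]=4  'fdebecadeffdbdbeebcef'
  #24 SA[24]=13  'ffdbdbeebcef'

SA = [10, 21, 16, 1, 7, 18, 9, 0, 22, 3, 15, 17, 2, 5, 11, 20, 6, 8, 19, 23, 12, 24, 14, 4, 13]
rank  pair      lcp
   1  s[10:],s[21:]  0  ''
   2  s[21:],s[16:]  1  'b'
   3  s[16:],s[1:]  2  'bd'
   4  s[1:],s[7:]  1  'b'
   5  s[7:],s[18:]  2  'be'
   6  s[18:],s[9:]  0  ''
   7  s[9:],s[0:]  1  'c'
   8  s[0:],s[22:]  1  'c'
   9  s[22:],s[3:]  1  'c'
  10  s[3:],s[15:]  0  ''
  11  s[15:],s[17:]  2  'db'
  12  s[17:],s[2:]  1  'd'
  13  s[2:],s[5:]  1  'd'
  14  s[5:],s[11:]  2  'de'
  15  s[11:],s[20:]  0  ''
  16  s[20:],s[6:]  2  'eb'
  17  s[6:],s[8:]  1  'e'
  18  s[8:],s[19:]  1  'e'
  19  s[19:],s[23:]  1  'e'
  20  s[23:],s[12:]  2  'ef'
  21  s[12:],s[24:]  0  ''
  22  s[24:],s[14:]  1  'f'
  23  s[14:],s[4:]  2  'fd'
  24  s[4:],s[13:]  1  'f'

[0, 0, 1, 2, 1, 2, 0, 1, 1, 1, 0, 2, 1, 1, 2, 0, 2, 1, 1, 1, 2, 0, 1, 2, 1]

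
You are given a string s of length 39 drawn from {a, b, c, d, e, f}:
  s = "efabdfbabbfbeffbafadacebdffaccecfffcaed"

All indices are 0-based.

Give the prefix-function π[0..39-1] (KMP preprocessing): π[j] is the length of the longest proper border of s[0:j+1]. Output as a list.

[0, 0, 0, 0, 0, 0, 0, 0, 0, 0, 0, 0, 1, 2, 0, 0, 0, 0, 0, 0, 0, 0, 1, 0, 0, 0, 0, 0, 0, 0, 1, 0, 0, 0, 0, 0, 0, 1, 0]

π[0] = 0
j=1 s[j]='f': π[1]=0 (border '')
j=2 s[j]='a': π[2]=0 (border '')
j=3 s[j]='b': π[3]=0 (border '')
j=4 s[j]='d': π[4]=0 (border '')
j=5 s[j]='f': π[5]=0 (border '')
j=6 s[j]='b': π[6]=0 (border '')
j=7 s[j]='a': π[7]=0 (border '')
j=8 s[j]='b': π[8]=0 (border '')
j=9 s[j]='b': π[9]=0 (border '')
j=10 s[j]='f': π[10]=0 (border '')
j=11 s[j]='b': π[11]=0 (border '')
j=12 s[j]='e': π[12]=1 (border 'e')
j=13 s[j]='f': π[13]=2 (border 'ef')
j=14 s[j]='f': k: 2→0; π[14]=0 (border '')
j=15 s[j]='b': π[15]=0 (border '')
j=16 s[j]='a': π[16]=0 (border '')
j=17 s[j]='f': π[17]=0 (border '')
j=18 s[j]='a': π[18]=0 (border '')
j=19 s[j]='d': π[19]=0 (border '')
j=20 s[j]='a': π[20]=0 (border '')
j=21 s[j]='c': π[21]=0 (border '')
j=22 s[j]='e': π[22]=1 (border 'e')
j=23 s[j]='b': k: 1→0; π[23]=0 (border '')
j=24 s[j]='d': π[24]=0 (border '')
j=25 s[j]='f': π[25]=0 (border '')
j=26 s[j]='f': π[26]=0 (border '')
j=27 s[j]='a': π[27]=0 (border '')
j=28 s[j]='c': π[28]=0 (border '')
j=29 s[j]='c': π[29]=0 (border '')
j=30 s[j]='e': π[30]=1 (border 'e')
j=31 s[j]='c': k: 1→0; π[31]=0 (border '')
j=32 s[j]='f': π[32]=0 (border '')
j=33 s[j]='f': π[33]=0 (border '')
j=34 s[j]='f': π[34]=0 (border '')
j=35 s[j]='c': π[35]=0 (border '')
j=36 s[j]='a': π[36]=0 (border '')
j=37 s[j]='e': π[37]=1 (border 'e')
j=38 s[j]='d': k: 1→0; π[38]=0 (border '')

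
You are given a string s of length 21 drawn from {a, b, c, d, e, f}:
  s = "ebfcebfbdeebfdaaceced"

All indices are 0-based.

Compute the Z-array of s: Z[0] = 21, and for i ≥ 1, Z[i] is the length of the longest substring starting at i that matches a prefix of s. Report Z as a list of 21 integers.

[21, 0, 0, 0, 3, 0, 0, 0, 0, 1, 3, 0, 0, 0, 0, 0, 0, 1, 0, 1, 0]

Z[0]=21
i=1: outside box; Z[1]=0
i=2: outside box; Z[2]=0
i=3: outside box; Z[3]=0
i=4: outside box; Z[4]=3 scan→box=[4,7)
i=5: min(r-i=2, Z[1]=0)=0; Z[5]=0
i=6: min(r-i=1, Z[2]=0)=0; Z[6]=0
i=7: outside box; Z[7]=0
i=8: outside box; Z[8]=0
i=9: outside box; Z[9]=1 scan→box=[9,10)
i=10: outside box; Z[10]=3 scan→box=[10,13)
i=11: min(r-i=2, Z[1]=0)=0; Z[11]=0
i=12: min(r-i=1, Z[2]=0)=0; Z[12]=0
i=13: outside box; Z[13]=0
i=14: outside box; Z[14]=0
i=15: outside box; Z[15]=0
i=16: outside box; Z[16]=0
i=17: outside box; Z[17]=1 scan→box=[17,18)
i=18: outside box; Z[18]=0
i=19: outside box; Z[19]=1 scan→box=[19,20)
i=20: outside box; Z[20]=0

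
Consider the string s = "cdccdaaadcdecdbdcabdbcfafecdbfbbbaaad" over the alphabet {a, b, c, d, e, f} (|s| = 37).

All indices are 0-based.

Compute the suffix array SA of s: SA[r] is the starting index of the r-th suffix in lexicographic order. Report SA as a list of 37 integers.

[33, 5, 34, 6, 17, 35, 7, 23, 32, 31, 30, 20, 18, 14, 28, 16, 2, 3, 12, 26, 0, 9, 21, 36, 4, 19, 13, 27, 15, 1, 8, 10, 11, 25, 22, 29, 24]

sorted suffixes:
  #0 SA[0]=33  'aaad'
  #1 SA[1]=5  'aaadcdecdbdcabdbcfafecdbfbbbaaad'
  #2 SA[2]=34  'aad'
  #3 SA[3]=6  'aadcdecdbdcabdbcfafecdbfbbbaaad'
  #4 SA[4]=17  'abdbcfafecdbfbbbaaad'
  #5 SA[5]=35  'ad'
  #6 SA[6]=7  'adcdecdbdcabdbcfafecdbfbbbaaad'
  #7 SA[7]=23  'afecdbfbbbaaad'
  #8 SA[8]=32  'baaad'
  #9 SA[9]=31  'bbaaad'
  #10 SA[10]=30  'bbbaaad'
  #11 SA[11]=20  'bcfafecdbfbbbaaad'
  #12 SA[12]=18  'bdbcfafecdbfbbbaaad'
  #13 SA[13]=14  'bdcabdbcfafecdbfbbbaaad'
  #14 SA[14]=28  'bfbbbaaad'
  #15 SA[15]=16  'cabdbcfafecdbfbbbaaad'
  #16 SA[16]=2  'ccdaaadcdecdbdcabdbcfafecdbfbbbaaad'
  #17 SA[17]=3  'cdaaadcdecdbdcabdbcfafecdbfbbbaaad'
  #18 SA[18]=12  'cdbdcabdbcfafecdbfbbbaaad'
  #19 SA[19]=26  'cdbfbbbaaad'
  #20 SA[20]=0  'cdccdaaadcdecdbdcabdbcfafecdbfbbbaaad'
  #21 SA[21]=9  'cdecdbdcabdbcfafecdbfbbbaaad'
  #22 SA[22]=21  'cfafecdbfbbbaaad'
  #23 SA[23]=36  'd'
  #24 SA[24]=4  'daaadcdecdbdcabdbcfafecdbfbbbaaad'
  #25 SA[25]=19  'dbcfafecdbfbbbaaad'
  #26 SA[26]=13  'dbdcabdbcfafecdbfbbbaaad'
  #27 SA[27]=27  'dbfbbbaaad'
  #28 SA[28]=15  'dcabdbcfafecdbfbbbaaad'
  #29 SA[29]=1  'dccdaaadcdecdbdcabdbcfafecdbfbbbaaad'
  #30 SA[30]=8  'dcdecdbdcabdbcfafecdbfbbbaaad'
  #31 SA[31]=10  'decdbdcabdbcfafecdbfbbbaaad'
  #32 SA[32]=11  'ecdbdcabdbcfafecdbfbbbaaad'
  #33 SA[33]=25  'ecdbfbbbaaad'
  #34 SA[34]=22  'fafecdbfbbbaaad'
  #35 SA[35]=29  'fbbbaaad'
  #36 SA[36]=24  'fecdbfbbbaaad'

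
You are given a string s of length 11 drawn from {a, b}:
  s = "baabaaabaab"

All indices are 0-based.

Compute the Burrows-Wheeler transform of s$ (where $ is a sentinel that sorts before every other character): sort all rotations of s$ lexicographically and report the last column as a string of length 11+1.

bbbbaaaaaaa$

rank  rotation      last
    0  $baabaaabaab  b
    1  aaabaab$baab  b
    2  aab$baabaaab  b
    3  aabaaabaab$b  b
    4  aabaab$baaba  a
    5  ab$baabaaaba  a
    6  abaaabaab$ba  a
    7  abaab$baabaa  a
    8  b$baabaaabaa  a
    9  baaabaab$baa  a
   10  baab$baabaaa  a
   11  baabaaabaab$  $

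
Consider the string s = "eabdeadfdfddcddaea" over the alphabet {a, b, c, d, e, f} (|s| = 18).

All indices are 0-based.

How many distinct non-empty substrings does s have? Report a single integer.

rank | idx | suffix
   0 |  17 | a
   1 |   1 | abdeadfdfddcddaea
   2 |   5 | adfdfddcddaea
   3 |  15 | aea
   4 |   2 | bdeadfdfddcddaea
   5 |  12 | cddaea
   6 |  14 | daea
   7 |  11 | dcddaea
   8 |  13 | ddaea
   9 |  10 | ddcddaea
  10 |   3 | deadfdfddcddaea
  11 |   8 | dfddcddaea
  12 |   6 | dfdfddcddaea
  13 |  16 | ea
  14 |   0 | eabdeadfdfddcddaea
  15 |   4 | eadfdfddcddaea
  16 |   9 | fddcddaea
  17 |   7 | fdfddcddaea

SA = [17, 1, 5, 15, 2, 12, 14, 11, 13, 10, 3, 8, 6, 16, 0, 4, 9, 7]
i: (SA[i-1],SA[i]) lcp shared
  1: (17,1) 1 'a'
  2: (1,5) 1 'a'
  3: (5,15) 1 'a'
  4: (15,2) 0 ''
  5: (2,12) 0 ''
  6: (12,14) 0 ''
  7: (14,11) 1 'd'
  8: (11,13) 1 'd'
  9: (13,10) 2 'dd'
  10: (10,3) 1 'd'
  11: (3,8) 1 'd'
  12: (8,6) 3 'dfd'
  13: (6,16) 0 ''
  14: (16,0) 2 'ea'
  15: (0,4) 2 'ea'
  16: (4,9) 0 ''
  17: (9,7) 2 'fd'

n(n+1)/2 = 18·19/2 = 171
Σ LCP = 0 + 1 + 1 + 1 + 0 + 0 + 0 + 1 + 1 + 2 + 1 + 1 + 3 + 0 + 2 + 2 + 0 + 2 = 18
distinct = 171 − 18 = 153

153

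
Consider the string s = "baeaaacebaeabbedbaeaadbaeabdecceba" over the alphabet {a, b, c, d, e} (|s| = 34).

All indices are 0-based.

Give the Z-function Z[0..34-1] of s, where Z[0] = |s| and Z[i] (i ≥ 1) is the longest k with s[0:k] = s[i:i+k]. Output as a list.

Z[0]=34
i=1: outside box; Z[1]=0
i=2: outside box; Z[2]=0
i=3: outside box; Z[3]=0
i=4: outside box; Z[4]=0
i=5: outside box; Z[5]=0
i=6: outside box; Z[6]=0
i=7: outside box; Z[7]=0
i=8: outside box; Z[8]=4 extend→box=[8,12)
i=9: min(r-i=3, Z[1]=0)=0; Z[9]=0
i=10: min(r-i=2, Z[2]=0)=0; Z[10]=0
i=11: min(r-i=1, Z[3]=0)=0; Z[11]=0
i=12: outside box; Z[12]=1 extend→box=[12,13)
i=13: outside box; Z[13]=1 extend→box=[13,14)
i=14: outside box; Z[14]=0
i=15: outside box; Z[15]=0
i=16: outside box; Z[16]=5 extend→box=[16,21)
i=17: min(r-i=4, Z[1]=0)=0; Z[17]=0
i=18: min(r-i=3, Z[2]=0)=0; Z[18]=0
i=19: min(r-i=2, Z[3]=0)=0; Z[19]=0
i=20: min(r-i=1, Z[4]=0)=0; Z[20]=0
i=21: outside box; Z[21]=0
i=22: outside box; Z[22]=4 extend→box=[22,26)
i=23: min(r-i=3, Z[1]=0)=0; Z[23]=0
i=24: min(r-i=2, Z[2]=0)=0; Z[24]=0
i=25: min(r-i=1, Z[3]=0)=0; Z[25]=0
i=26: outside box; Z[26]=1 extend→box=[26,27)
i=27: outside box; Z[27]=0
i=28: outside box; Z[28]=0
i=29: outside box; Z[29]=0
i=30: outside box; Z[30]=0
i=31: outside box; Z[31]=0
i=32: outside box; Z[32]=2 extend→box=[32,34)
i=33: min(r-i=1, Z[1]=0)=0; Z[33]=0

[34, 0, 0, 0, 0, 0, 0, 0, 4, 0, 0, 0, 1, 1, 0, 0, 5, 0, 0, 0, 0, 0, 4, 0, 0, 0, 1, 0, 0, 0, 0, 0, 2, 0]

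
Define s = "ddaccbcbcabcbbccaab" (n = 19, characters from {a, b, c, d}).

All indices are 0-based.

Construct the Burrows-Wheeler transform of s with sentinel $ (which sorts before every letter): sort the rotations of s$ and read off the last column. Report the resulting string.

rank  rotation              last
    0  $ddaccbcbcabcbbccaab  b
    1  aab$ddaccbcbcabcbbcc  c
    2  ab$ddaccbcbcabcbbcca  a
    3  abcbbccaab$ddaccbcbc  c
    4  accbcbcabcbbccaab$dd  d
    5  b$ddaccbcbcabcbbccaa  a
    6  bbccaab$ddaccbcbcabc  c
    7  bcabcbbccaab$ddaccbc  c
    8  bcbbccaab$ddaccbcbca  a
    9  bcbcabcbbccaab$ddacc  c
   10  bccaab$ddaccbcbcabcb  b
   11  caab$ddaccbcbcabcbbc  c
   12  cabcbbccaab$ddaccbcb  b
   13  cbbccaab$ddaccbcbcab  b
   14  cbcabcbbccaab$ddaccb  b
   15  cbcbcabcbbccaab$ddac  c
   16  ccaab$ddaccbcbcabcbb  b
   17  ccbcbcabcbbccaab$dda  a
   18  daccbcbcabcbbccaab$d  d
   19  ddaccbcbcabcbbccaab$  $

bcacdaccacbcbbbcbad$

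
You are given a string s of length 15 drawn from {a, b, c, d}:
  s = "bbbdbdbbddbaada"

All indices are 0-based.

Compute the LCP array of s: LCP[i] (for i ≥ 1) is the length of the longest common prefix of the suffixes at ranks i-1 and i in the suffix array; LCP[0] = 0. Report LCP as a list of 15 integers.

rank | idx | suffix
   0 |  14 | a
   1 |  11 | aada
   2 |  12 | ada
   3 |  10 | baada
   4 |   0 | bbbdbdbbddbaada
   5 |   1 | bbdbdbbddbaada
   6 |   6 | bbddbaada
   7 |   4 | bdbbddbaada
   8 |   2 | bdbdbbddbaada
   9 |   7 | bddbaada
  10 |  13 | da
  11 |   9 | dbaada
  12 |   5 | dbbddbaada
  13 |   3 | dbdbbddbaada
  14 |   8 | ddbaada

SA = [14, 11, 12, 10, 0, 1, 6, 4, 2, 7, 13, 9, 5, 3, 8]
rank  pair      lcp
   1  s[14:],s[11:]  1  'a'
   2  s[11:],s[12:]  1  'a'
   3  s[12:],s[10:]  0  ''
   4  s[10:],s[0:]  1  'b'
   5  s[0:],s[1:]  2  'bb'
   6  s[1:],s[6:]  3  'bbd'
   7  s[6:],s[4:]  1  'b'
   8  s[4:],s[2:]  3  'bdb'
   9  s[2:],s[7:]  2  'bd'
  10  s[7:],s[13:]  0  ''
  11  s[13:],s[9:]  1  'd'
  12  s[9:],s[5:]  2  'db'
  13  s[5:],s[3:]  2  'db'
  14  s[3:],s[8:]  1  'd'

[0, 1, 1, 0, 1, 2, 3, 1, 3, 2, 0, 1, 2, 2, 1]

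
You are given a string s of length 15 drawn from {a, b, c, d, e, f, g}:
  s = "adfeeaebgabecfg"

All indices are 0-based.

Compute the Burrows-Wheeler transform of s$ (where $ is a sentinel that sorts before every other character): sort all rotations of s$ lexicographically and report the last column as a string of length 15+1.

gg$eaeeaeabfdcfb

rank  rotation          last
    0  $adfeeaebgabecfg  g
    1  abecfg$adfeeaebg  g
    2  adfeeaebgabecfg$  $
    3  aebgabecfg$adfee  e
    4  becfg$adfeeaebga  a
    5  bgabecfg$adfeeae  e
    6  cfg$adfeeaebgabe  e
    7  dfeeaebgabecfg$a  a
    8  eaebgabecfg$adfe  e
    9  ebgabecfg$adfeea  a
   10  ecfg$adfeeaebgab  b
   11  eeaebgabecfg$adf  f
   12  feeaebgabecfg$ad  d
   13  fg$adfeeaebgabec  c
   14  g$adfeeaebgabecf  f
   15  gabecfg$adfeeaeb  b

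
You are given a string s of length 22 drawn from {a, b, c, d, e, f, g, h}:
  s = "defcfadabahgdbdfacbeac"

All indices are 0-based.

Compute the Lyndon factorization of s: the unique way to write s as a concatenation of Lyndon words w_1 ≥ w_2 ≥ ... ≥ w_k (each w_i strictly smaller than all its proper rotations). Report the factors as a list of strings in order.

["def", "cf", "ad", "abahgdbdfacbeac"]

emit factor 1: 'def' (i=0, period=3)
emit factor 2: 'cf' (i=3, period=2)
emit factor 3: 'ad' (i=5, period=2)
emit factor 4: 'abahgdbdfacbeac' (i=7, period=15)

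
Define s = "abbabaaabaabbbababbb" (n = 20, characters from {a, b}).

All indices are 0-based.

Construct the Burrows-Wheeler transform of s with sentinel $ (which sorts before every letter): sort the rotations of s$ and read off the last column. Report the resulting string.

rank  rotation               last
    0  $abbabaaabaabbbababbb  b
    1  aaabaabbbababbb$abbab  b
    2  aabaabbbababbb$abbaba  a
    3  aabbbababbb$abbabaaab  b
    4  abaaabaabbbababbb$abb  b
    5  abaabbbababbb$abbabaa  a
    6  ababbb$abbabaaabaabbb  b
    7  abbabaaabaabbbababbb$  $
    8  abbb$abbabaaabaabbbab  b
    9  abbbababbb$abbabaaaba  a
   10  b$abbabaaabaabbbababb  b
   11  baaabaabbbababbb$abba  a
   12  baabbbababbb$abbabaaa  a
   13  babaaabaabbbababbb$ab  b
   14  bababbb$abbabaaabaabb  b
   15  babbb$abbabaaabaabbba  a
   16  bb$abbabaaabaabbbabab  b
   17  bbabaaabaabbbababbb$a  a
   18  bbababbb$abbabaaabaab  b
   19  bbb$abbabaaabaabbbaba  a
   20  bbbababbb$abbabaaabaa  a

bbabbab$babaabbababaa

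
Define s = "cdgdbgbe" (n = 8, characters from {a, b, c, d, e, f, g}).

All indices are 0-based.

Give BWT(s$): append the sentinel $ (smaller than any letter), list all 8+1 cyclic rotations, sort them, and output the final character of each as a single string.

egd$gcbbd

rank  rotation   last
    0  $cdgdbgbe  e
    1  be$cdgdbg  g
    2  bgbe$cdgd  d
    3  cdgdbgbe$  $
    4  dbgbe$cdg  g
    5  dgdbgbe$c  c
    6  e$cdgdbgb  b
    7  gbe$cdgdb  b
    8  gdbgbe$cd  d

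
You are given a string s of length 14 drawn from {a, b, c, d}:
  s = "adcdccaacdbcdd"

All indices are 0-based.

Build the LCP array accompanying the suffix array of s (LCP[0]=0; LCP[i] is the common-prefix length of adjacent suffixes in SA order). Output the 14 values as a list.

[0, 1, 1, 0, 0, 1, 1, 2, 2, 0, 1, 1, 2, 1]

rank→(start, suffix):
  0 → (6, 'aacdbcdd')
  1 → (7, 'acdbcdd')
  2 → (0, 'adcdccaacdbcdd')
  3 → (10, 'bcdd')
  4 → (5, 'caacdbcdd')
  5 → (4, 'ccaacdbcdd')
  6 → (8, 'cdbcdd')
  7 → (2, 'cdccaacdbcdd')
  8 → (11, 'cdd')
  9 → (13, 'd')
  10 → (9, 'dbcdd')
  11 → (3, 'dccaacdbcdd')
  12 → (1, 'dcdccaacdbcdd')
  13 → (12, 'dd')

SA = [6, 7, 0, 10, 5, 4, 8, 2, 11, 13, 9, 3, 1, 12]
[i] adj suffixes → lcp
  [1] 6/7 → 1 ('a')
  [2] 7/0 → 1 ('a')
  [3] 0/10 → 0 ('')
  [4] 10/5 → 0 ('')
  [5] 5/4 → 1 ('c')
  [6] 4/8 → 1 ('c')
  [7] 8/2 → 2 ('cd')
  [8] 2/11 → 2 ('cd')
  [9] 11/13 → 0 ('')
  [10] 13/9 → 1 ('d')
  [11] 9/3 → 1 ('d')
  [12] 3/1 → 2 ('dc')
  [13] 1/12 → 1 ('d')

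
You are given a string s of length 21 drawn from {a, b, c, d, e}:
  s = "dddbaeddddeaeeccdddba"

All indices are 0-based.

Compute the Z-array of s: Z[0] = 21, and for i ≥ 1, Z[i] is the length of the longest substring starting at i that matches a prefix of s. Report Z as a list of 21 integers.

[21, 2, 1, 0, 0, 0, 3, 3, 2, 1, 0, 0, 0, 0, 0, 0, 5, 2, 1, 0, 0]

Z[0]=21
i=1: fresh scan; Z[1]=2 scan→box=[1,3)
i=2: min(r-i=1, Z[1]=2)=1; Z[2]=1
i=3: fresh scan; Z[3]=0
i=4: fresh scan; Z[4]=0
i=5: fresh scan; Z[5]=0
i=6: fresh scan; Z[6]=3 scan→box=[6,9)
i=7: min(r-i=2, Z[1]=2)=2; Z[7]=3 scan→box=[7,10)
i=8: min(r-i=2, Z[1]=2)=2; Z[8]=2
i=9: min(r-i=1, Z[2]=1)=1; Z[9]=1
i=10: fresh scan; Z[10]=0
i=11: fresh scan; Z[11]=0
i=12: fresh scan; Z[12]=0
i=13: fresh scan; Z[13]=0
i=14: fresh scan; Z[14]=0
i=15: fresh scan; Z[15]=0
i=16: fresh scan; Z[16]=5 scan→box=[16,21)
i=17: min(r-i=4, Z[1]=2)=2; Z[17]=2
i=18: min(r-i=3, Z[2]=1)=1; Z[18]=1
i=19: min(r-i=2, Z[3]=0)=0; Z[19]=0
i=20: min(r-i=1, Z[4]=0)=0; Z[20]=0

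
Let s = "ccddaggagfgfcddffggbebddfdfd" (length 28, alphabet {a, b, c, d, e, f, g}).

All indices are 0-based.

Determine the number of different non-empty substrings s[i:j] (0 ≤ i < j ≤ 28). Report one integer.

sorted suffixes:
  #0 SA[0]=7  'agfgfcddffggbebddfdfd'
  #1 SA[1]=4  'aggagfgfcddffggbebddfdfd'
  #2 SA[2]=21  'bddfdfd'
  #3 SA[3]=19  'bebddfdfd'
  #4 SA[4]=0  'ccddaggagfgfcddffggbebddfdfd'
  #5 SA[5]=1  'cddaggagfgfcddffggbebddfdfd'
  #6 SA[6]=12  'cddffggbebddfdfd'
  #7 SA[7]=27  'd'
  #8 SA[8]=3  'daggagfgfcddffggbebddfdfd'
  #9 SA[9]=2  'ddaggagfgfcddffggbebddfdfd'
  #10 SA[10]=22  'ddfdfd'
  #11 SA[11]=13  'ddffggbebddfdfd'
  #12 SA[12]=25  'dfd'
  #13 SA[13]=23  'dfdfd'
  #14 SA[14]=14  'dffggbebddfdfd'
  #15 SA[15]=20  'ebddfdfd'
  #16 SA[16]=11  'fcddffggbebddfdfd'
  #17 SA[17]=26  'fd'
  #18 SA[18]=24  'fdfd'
  #19 SA[19]=15  'ffggbebddfdfd'
  #20 SA[20]=9  'fgfcddffggbebddfdfd'
  #21 SA[21]=16  'fggbebddfdfd'
  #22 SA[22]=6  'gagfgfcddffggbebddfdfd'
  #23 SA[23]=18  'gbebddfdfd'
  #24 SA[24]=10  'gfcddffggbebddfdfd'
  #25 SA[25]=8  'gfgfcddffggbebddfdfd'
  #26 SA[26]=5  'ggagfgfcddffggbebddfdfd'
  #27 SA[27]=17  'ggbebddfdfd'

SA = [7, 4, 21, 19, 0, 1, 12, 27, 3, 2, 22, 13, 25, 23, 14, 20, 11, 26, 24, 15, 9, 16, 6, 18, 10, 8, 5, 17]
[i] adj suffixes → lcp
  [1] 7/4 → 2 ('ag')
  [2] 4/21 → 0 ('')
  [3] 21/19 → 1 ('b')
  [4] 19/0 → 0 ('')
  [5] 0/1 → 1 ('c')
  [6] 1/12 → 3 ('cdd')
  [7] 12/27 → 0 ('')
  [8] 27/3 → 1 ('d')
  [9] 3/2 → 1 ('d')
  [10] 2/22 → 2 ('dd')
  [11] 22/13 → 3 ('ddf')
  [12] 13/25 → 1 ('d')
  [13] 25/23 → 3 ('dfd')
  [14] 23/14 → 2 ('df')
  [15] 14/20 → 0 ('')
  [16] 20/11 → 0 ('')
  [17] 11/26 → 1 ('f')
  [18] 26/24 → 2 ('fd')
  [19] 24/15 → 1 ('f')
  [20] 15/9 → 1 ('f')
  [21] 9/16 → 2 ('fg')
  [22] 16/6 → 0 ('')
  [23] 6/18 → 1 ('g')
  [24] 18/10 → 1 ('g')
  [25] 10/8 → 2 ('gf')
  [26] 8/5 → 1 ('g')
  [27] 5/17 → 2 ('gg')

n(n+1)/2 = 28·29/2 = 406
Σ LCP = 0 + 2 + 0 + 1 + 0 + 1 + 3 + 0 + 1 + 1 + 2 + 3 + 1 + 3 + 2 + 0 + 0 + 1 + 2 + 1 + 1 + 2 + 0 + 1 + 1 + 2 + 1 + 2 = 34
distinct = 406 − 34 = 372

372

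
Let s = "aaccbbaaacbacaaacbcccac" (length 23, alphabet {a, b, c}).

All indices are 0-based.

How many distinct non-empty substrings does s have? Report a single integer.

sorted suffixes:
  #0 SA[0]=6  'aaacbacaaacbcccac'
  #1 SA[1]=13  'aaacbcccac'
  #2 SA[2]=7  'aacbacaaacbcccac'
  #3 SA[3]=14  'aacbcccac'
  #4 SA[4]=0  'aaccbbaaacbacaaacbcccac'
  #5 SA[5]=21  'ac'
  #6 SA[6]=11  'acaaacbcccac'
  #7 SA[7]=8  'acbacaaacbcccac'
  #8 SA[8]=15  'acbcccac'
  #9 SA[9]=1  'accbbaaacbacaaacbcccac'
  #10 SA[10]=5  'baaacbacaaacbcccac'
  #11 SA[11]=10  'bacaaacbcccac'
  #12 SA[12]=4  'bbaaacbacaaacbcccac'
  #13 SA[13]=17  'bcccac'
  #14 SA[14]=22  'c'
  #15 SA[15]=12  'caaacbcccac'
  #16 SA[16]=20  'cac'
  #17 SA[17]=9  'cbacaaacbcccac'
  #18 SA[18]=3  'cbbaaacbacaaacbcccac'
  #19 SA[19]=16  'cbcccac'
  #20 SA[20]=19  'ccac'
  #21 SA[21]=2  'ccbbaaacbacaaacbcccac'
  #22 SA[22]=18  'cccac'

SA = [6, 13, 7, 14, 0, 21, 11, 8, 15, 1, 5, 10, 4, 17, 22, 12, 20, 9, 3, 16, 19, 2, 18]
[i] adj suffixes → lcp
  [1] 6/13 → 5 ('aaacb')
  [2] 13/7 → 2 ('aa')
  [3] 7/14 → 4 ('aacb')
  [4] 14/0 → 3 ('aac')
  [5] 0/21 → 1 ('a')
  [6] 21/11 → 2 ('ac')
  [7] 11/8 → 2 ('ac')
  [8] 8/15 → 3 ('acb')
  [9] 15/1 → 2 ('ac')
  [10] 1/5 → 0 ('')
  [11] 5/10 → 2 ('ba')
  [12] 10/4 → 1 ('b')
  [13] 4/17 → 1 ('b')
  [14] 17/22 → 0 ('')
  [15] 22/12 → 1 ('c')
  [16] 12/20 → 2 ('ca')
  [17] 20/9 → 1 ('c')
  [18] 9/3 → 2 ('cb')
  [19] 3/16 → 2 ('cb')
  [20] 16/19 → 1 ('c')
  [21] 19/2 → 2 ('cc')
  [22] 2/18 → 2 ('cc')

n(n+1)/2 = 23·24/2 = 276
Σ LCP = 0 + 5 + 2 + 4 + 3 + 1 + 2 + 2 + 3 + 2 + 0 + 2 + 1 + 1 + 0 + 1 + 2 + 1 + 2 + 2 + 1 + 2 + 2 = 41
distinct = 276 − 41 = 235

235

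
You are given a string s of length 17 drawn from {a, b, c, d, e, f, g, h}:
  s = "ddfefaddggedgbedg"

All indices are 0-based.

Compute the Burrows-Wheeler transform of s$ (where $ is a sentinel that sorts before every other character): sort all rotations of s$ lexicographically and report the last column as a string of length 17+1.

gfg$adeedbgfedddgd

rank  rotation            last
    0  $ddfefaddggedgbedg  g
    1  addggedgbedg$ddfef  f
    2  bedg$ddfefaddggedg  g
    3  ddfefaddggedgbedg$  $
    4  ddggedgbedg$ddfefa  a
    5  dfefaddggedgbedg$d  d
    6  dg$ddfefaddggedgbe  e
    7  dgbedg$ddfefaddgge  e
    8  dggedgbedg$ddfefad  d
    9  edg$ddfefaddggedgb  b
   10  edgbedg$ddfefaddgg  g
   11  efaddggedgbedg$ddf  f
   12  faddggedgbedg$ddfe  e
   13  fefaddggedgbedg$dd  d
   14  g$ddfefaddggedgbed  d
   15  gbedg$ddfefaddgged  d
   16  gedgbedg$ddfefaddg  g
   17  ggedgbedg$ddfefadd  d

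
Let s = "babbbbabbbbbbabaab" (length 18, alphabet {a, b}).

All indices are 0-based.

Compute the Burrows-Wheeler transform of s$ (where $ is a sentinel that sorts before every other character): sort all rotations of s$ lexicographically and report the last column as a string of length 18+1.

bbabbbaab$bbbbbbaba

rank  rotation             last
    0  $babbbbabbbbbbabaab  b
    1  aab$babbbbabbbbbbab  b
    2  ab$babbbbabbbbbbaba  a
    3  abaab$babbbbabbbbbb  b
    4  abbbbabbbbbbabaab$b  b
    5  abbbbbbabaab$babbbb  b
    6  b$babbbbabbbbbbabaa  a
    7  baab$babbbbabbbbbba  a
    8  babaab$babbbbabbbbb  b
    9  babbbbabbbbbbabaab$  $
   10  babbbbbbabaab$babbb  b
   11  bbabaab$babbbbabbbb  b
   12  bbabbbbbbabaab$babb  b
   13  bbbabaab$babbbbabbb  b
   14  bbbabbbbbbabaab$bab  b
   15  bbbbabaab$babbbbabb  b
   16  bbbbabbbbbbabaab$ba  a
   17  bbbbbabaab$babbbbab  b
   18  bbbbbbabaab$babbbba  a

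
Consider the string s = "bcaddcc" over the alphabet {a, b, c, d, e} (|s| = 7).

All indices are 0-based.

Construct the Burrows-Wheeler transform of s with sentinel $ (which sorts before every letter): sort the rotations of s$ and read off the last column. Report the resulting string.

rank  rotation  last
    0  $bcaddcc  c
    1  addcc$bc  c
    2  bcaddcc$  $
    3  c$bcaddc  c
    4  caddcc$b  b
    5  cc$bcadd  d
    6  dcc$bcad  d
    7  ddcc$bca  a

cc$cbdda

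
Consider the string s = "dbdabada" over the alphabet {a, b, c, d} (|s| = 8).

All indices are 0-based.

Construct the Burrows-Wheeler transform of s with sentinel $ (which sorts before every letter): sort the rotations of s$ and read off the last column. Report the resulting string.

rank  rotation   last
    0  $dbdabada  a
    1  a$dbdabad  d
    2  abada$dbd  d
    3  ada$dbdab  b
    4  bada$dbda  a
    5  bdabada$d  d
    6  da$dbdaba  a
    7  dabada$db  b
    8  dbdabada$  $

addbadab$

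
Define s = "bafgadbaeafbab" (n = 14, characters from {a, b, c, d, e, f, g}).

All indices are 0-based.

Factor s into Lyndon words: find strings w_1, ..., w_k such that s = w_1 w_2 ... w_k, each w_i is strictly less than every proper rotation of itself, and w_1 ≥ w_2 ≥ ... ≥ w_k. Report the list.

["b", "afg", "adbaeafb", "ab"]

emit factor 1: 'b' (i=0, period=1)
emit factor 2: 'afg' (i=1, period=3)
emit factor 3: 'adbaeafb' (i=4, period=8)
emit factor 4: 'ab' (i=12, period=2)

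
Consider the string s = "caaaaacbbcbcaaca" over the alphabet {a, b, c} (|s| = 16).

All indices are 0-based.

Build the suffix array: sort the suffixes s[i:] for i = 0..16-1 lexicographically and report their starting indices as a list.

sorted suffixes:
  #0 SA[0]=15  'a'
  #1 SA[1]=1  'aaaaacbbcbcaaca'
  #2 SA[2]=2  'aaaacbbcbcaaca'
  #3 SA[3]=3  'aaacbbcbcaaca'
  #4 SA[4]=12  'aaca'
  #5 SA[5]=4  'aacbbcbcaaca'
  #6 SA[6]=13  'aca'
  #7 SA[7]=5  'acbbcbcaaca'
  #8 SA[8]=7  'bbcbcaaca'
  #9 SA[9]=10  'bcaaca'
  #10 SA[10]=8  'bcbcaaca'
  #11 SA[11]=14  'ca'
  #12 SA[12]=0  'caaaaacbbcbcaaca'
  #13 SA[13]=11  'caaca'
  #14 SA[14]=6  'cbbcbcaaca'
  #15 SA[15]=9  'cbcaaca'

[15, 1, 2, 3, 12, 4, 13, 5, 7, 10, 8, 14, 0, 11, 6, 9]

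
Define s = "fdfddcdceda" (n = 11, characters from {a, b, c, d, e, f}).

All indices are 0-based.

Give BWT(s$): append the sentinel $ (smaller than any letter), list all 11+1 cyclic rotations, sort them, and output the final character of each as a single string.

adddedcffcd$

rank  rotation      last
    0  $fdfddcdceda  a
    1  a$fdfddcdced  d
    2  cdceda$fdfdd  d
    3  ceda$fdfddcd  d
    4  da$fdfddcdce  e
    5  dcdceda$fdfd  d
    6  dceda$fdfddc  c
    7  ddcdceda$fdf  f
    8  dfddcdceda$f  f
    9  eda$fdfddcdc  c
   10  fddcdceda$fd  d
   11  fdfddcdceda$  $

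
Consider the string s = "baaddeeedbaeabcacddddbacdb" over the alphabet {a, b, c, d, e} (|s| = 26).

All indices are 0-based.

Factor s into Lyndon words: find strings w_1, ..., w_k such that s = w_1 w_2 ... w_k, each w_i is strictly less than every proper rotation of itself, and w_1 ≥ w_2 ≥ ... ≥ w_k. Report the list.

["b", "aaddeeedbaeabcacddddbacdb"]

emit factor 1: 'b' (i=0, period=1)
emit factor 2: 'aaddeeedbaeabcacddddbacdb' (i=1, period=25)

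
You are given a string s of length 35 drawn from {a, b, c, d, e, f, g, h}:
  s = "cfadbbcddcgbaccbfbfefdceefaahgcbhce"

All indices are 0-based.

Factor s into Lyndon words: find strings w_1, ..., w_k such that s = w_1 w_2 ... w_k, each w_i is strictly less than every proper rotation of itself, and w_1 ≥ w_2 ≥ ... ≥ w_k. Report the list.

["cf", "adbbcddcgb", "accbfbfefdceef", "aahgcbhce"]

emit factor 1: 'cf' (i=0, period=2)
emit factor 2: 'adbbcddcgb' (i=2, period=10)
emit factor 3: 'accbfbfefdceef' (i=12, period=14)
emit factor 4: 'aahgcbhce' (i=26, period=9)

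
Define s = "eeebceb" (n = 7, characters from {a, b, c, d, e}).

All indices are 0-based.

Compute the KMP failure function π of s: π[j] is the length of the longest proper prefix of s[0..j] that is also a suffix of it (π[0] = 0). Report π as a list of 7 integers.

π[0] = 0
j=1 s[j]='e': π[1]=1 (border 'e')
j=2 s[j]='e': π[2]=2 (border 'ee')
j=3 s[j]='b': k: 2→1→0; π[3]=0 (border '')
j=4 s[j]='c': π[4]=0 (border '')
j=5 s[j]='e': π[5]=1 (border 'e')
j=6 s[j]='b': k: 1→0; π[6]=0 (border '')

[0, 1, 2, 0, 0, 1, 0]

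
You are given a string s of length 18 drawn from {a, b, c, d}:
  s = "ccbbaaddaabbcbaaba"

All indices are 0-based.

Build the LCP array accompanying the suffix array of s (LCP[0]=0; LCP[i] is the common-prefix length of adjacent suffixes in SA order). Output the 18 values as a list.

rank | idx | suffix
   0 |  17 | a
   1 |  14 | aaba
   2 |   8 | aabbcbaaba
   3 |   4 | aaddaabbcbaaba
   4 |  15 | aba
   5 |   9 | abbcbaaba
   6 |   5 | addaabbcbaaba
   7 |  16 | ba
   8 |  13 | baaba
   9 |   3 | baaddaabbcbaaba
  10 |   2 | bbaaddaabbcbaaba
  11 |  10 | bbcbaaba
  12 |  11 | bcbaaba
  13 |  12 | cbaaba
  14 |   1 | cbbaaddaabbcbaaba
  15 |   0 | ccbbaaddaabbcbaaba
  16 |   7 | daabbcbaaba
  17 |   6 | ddaabbcbaaba

SA = [17, 14, 8, 4, 15, 9, 5, 16, 13, 3, 2, 10, 11, 12, 1, 0, 7, 6]
rank  pair      lcp
   1  s[17:],s[14:]  1  'a'
   2  s[14:],s[8:]  3  'aab'
   3  s[8:],s[4:]  2  'aa'
   4  s[4:],s[15:]  1  'a'
   5  s[15:],s[9:]  2  'ab'
   6  s[9:],s[5:]  1  'a'
   7  s[5:],s[16:]  0  ''
   8  s[16:],s[13:]  2  'ba'
   9  s[13:],s[3:]  3  'baa'
  10  s[3:],s[2:]  1  'b'
  11  s[2:],s[10:]  2  'bb'
  12  s[10:],s[11:]  1  'b'
  13  s[11:],s[12:]  0  ''
  14  s[12:],s[1:]  2  'cb'
  15  s[1:],s[0:]  1  'c'
  16  s[0:],s[7:]  0  ''
  17  s[7:],s[6:]  1  'd'

[0, 1, 3, 2, 1, 2, 1, 0, 2, 3, 1, 2, 1, 0, 2, 1, 0, 1]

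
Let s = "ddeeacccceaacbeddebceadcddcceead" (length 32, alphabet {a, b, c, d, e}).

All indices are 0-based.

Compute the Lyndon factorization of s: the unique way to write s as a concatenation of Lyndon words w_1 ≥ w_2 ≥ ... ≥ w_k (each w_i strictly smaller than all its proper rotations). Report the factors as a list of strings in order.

["ddee", "acccce", "aacbeddebceadcddcceead"]

emit factor 1: 'ddee' (i=0, period=4)
emit factor 2: 'acccce' (i=4, period=6)
emit factor 3: 'aacbeddebceadcddcceead' (i=10, period=22)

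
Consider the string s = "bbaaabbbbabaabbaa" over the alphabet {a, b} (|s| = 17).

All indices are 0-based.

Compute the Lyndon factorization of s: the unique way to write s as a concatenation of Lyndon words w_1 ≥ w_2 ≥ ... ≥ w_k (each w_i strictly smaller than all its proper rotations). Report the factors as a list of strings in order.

["b", "b", "aaabbbbabaabb", "a", "a"]

emit factor 1: 'b' (i=0, period=1)
emit factor 2: 'b' (i=1, period=1)
emit factor 3: 'aaabbbbabaabb' (i=2, period=13)
emit factor 4: 'a' (i=15, period=1)
emit factor 5: 'a' (i=16, period=1)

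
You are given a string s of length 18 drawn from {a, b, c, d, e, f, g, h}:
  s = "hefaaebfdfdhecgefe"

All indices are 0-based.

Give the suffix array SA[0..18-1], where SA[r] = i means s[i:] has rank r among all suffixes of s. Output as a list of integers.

[3, 4, 6, 13, 8, 10, 17, 5, 12, 1, 15, 2, 7, 9, 16, 14, 11, 0]

rank | idx | suffix
   0 |   3 | aaebfdfdhecgefe
   1 |   4 | aebfdfdhecgefe
   2 |   6 | bfdfdhecgefe
   3 |  13 | cgefe
   4 |   8 | dfdhecgefe
   5 |  10 | dhecgefe
   6 |  17 | e
   7 |   5 | ebfdfdhecgefe
   8 |  12 | ecgefe
   9 |   1 | efaaebfdfdhecgefe
  10 |  15 | efe
  11 |   2 | faaebfdfdhecgefe
  12 |   7 | fdfdhecgefe
  13 |   9 | fdhecgefe
  14 |  16 | fe
  15 |  14 | gefe
  16 |  11 | hecgefe
  17 |   0 | hefaaebfdfdhecgefe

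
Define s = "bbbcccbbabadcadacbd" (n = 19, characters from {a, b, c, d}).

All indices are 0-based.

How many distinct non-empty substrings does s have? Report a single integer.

169

rank | idx | suffix
   0 |   8 | abadcadacbd
   1 |  15 | acbd
   2 |  13 | adacbd
   3 |  10 | adcadacbd
   4 |   7 | babadcadacbd
   5 |   9 | badcadacbd
   6 |   6 | bbabadcadacbd
   7 |   0 | bbbcccbbabadcadacbd
   8 |   1 | bbcccbbabadcadacbd
   9 |   2 | bcccbbabadcadacbd
  10 |  17 | bd
  11 |  12 | cadacbd
  12 |   5 | cbbabadcadacbd
  13 |  16 | cbd
  14 |   4 | ccbbabadcadacbd
  15 |   3 | cccbbabadcadacbd
  16 |  18 | d
  17 |  14 | dacbd
  18 |  11 | dcadacbd

SA = [8, 15, 13, 10, 7, 9, 6, 0, 1, 2, 17, 12, 5, 16, 4, 3, 18, 14, 11]
rank  pair      lcp
   1  s[8:],s[15:]  1  'a'
   2  s[15:],s[13:]  1  'a'
   3  s[13:],s[10:]  2  'ad'
   4  s[10:],s[7:]  0  ''
   5  s[7:],s[9:]  2  'ba'
   6  s[9:],s[6:]  1  'b'
   7  s[6:],s[0:]  2  'bb'
   8  s[0:],s[1:]  2  'bb'
   9  s[1:],s[2:]  1  'b'
  10  s[2:],s[17:]  1  'b'
  11  s[17:],s[12:]  0  ''
  12  s[12:],s[5:]  1  'c'
  13  s[5:],s[16:]  2  'cb'
  14  s[16:],s[4:]  1  'c'
  15  s[4:],s[3:]  2  'cc'
  16  s[3:],s[18:]  0  ''
  17  s[18:],s[14:]  1  'd'
  18  s[14:],s[11:]  1  'd'

n(n+1)/2 = 19·20/2 = 190
Σ LCP = 0 + 1 + 1 + 2 + 0 + 2 + 1 + 2 + 2 + 1 + 1 + 0 + 1 + 2 + 1 + 2 + 0 + 1 + 1 = 21
distinct = 190 − 21 = 169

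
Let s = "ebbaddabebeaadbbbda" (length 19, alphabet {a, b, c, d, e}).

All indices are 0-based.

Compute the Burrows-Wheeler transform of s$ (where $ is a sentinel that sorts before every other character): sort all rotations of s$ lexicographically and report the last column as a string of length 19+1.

rank  rotation              last
    0  $ebbaddabebeaadbbbda  a
    1  a$ebbaddabebeaadbbbd  d
    2  aadbbbda$ebbaddabebe  e
    3  abebeaadbbbda$ebbadd  d
    4  adbbbda$ebbaddabebea  a
    5  addabebeaadbbbda$ebb  b
    6  baddabebeaadbbbda$eb  b
    7  bbaddabebeaadbbbda$e  e
    8  bbbda$ebbaddabebeaad  d
    9  bbda$ebbaddabebeaadb  b
   10  bda$ebbaddabebeaadbb  b
   11  beaadbbbda$ebbaddabe  e
   12  bebeaadbbbda$ebbadda  a
   13  da$ebbaddabebeaadbbb  b
   14  dabebeaadbbbda$ebbad  d
   15  dbbbda$ebbaddabebeaa  a
   16  ddabebeaadbbbda$ebba  a
   17  eaadbbbda$ebbaddabeb  b
   18  ebbaddabebeaadbbbda$  $
   19  ebeaadbbbda$ebbaddab  b

adedabbedbbeabdaab$b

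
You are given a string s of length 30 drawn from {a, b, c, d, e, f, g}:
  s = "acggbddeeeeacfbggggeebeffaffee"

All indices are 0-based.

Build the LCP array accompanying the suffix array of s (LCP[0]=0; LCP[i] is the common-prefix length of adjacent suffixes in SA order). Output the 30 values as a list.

rank→(start, suffix):
  0 → (11, 'acfbggggeebeffaffee')
  1 → (0, 'acggbddeeeeacfbggggeebeffaffee')
  2 → (25, 'affee')
  3 → (4, 'bddeeeeacfbggggeebeffaffee')
  4 → (21, 'beffaffee')
  5 → (14, 'bggggeebeffaffee')
  6 → (12, 'cfbggggeebeffaffee')
  7 → (1, 'cggbddeeeeacfbggggeebeffaffee')
  8 → (5, 'ddeeeeacfbggggeebeffaffee')
  9 → (6, 'deeeeacfbggggeebeffaffee')
  10 → (29, 'e')
  11 → (10, 'eacfbggggeebeffaffee')
  12 → (20, 'ebeffaffee')
  13 → (28, 'ee')
  14 → (9, 'eeacfbggggeebeffaffee')
  15 → (19, 'eebeffaffee')
  16 → (8, 'eeeacfbggggeebeffaffee')
  17 → (7, 'eeeeacfbggggeebeffaffee')
  18 → (22, 'effaffee')
  19 → (24, 'faffee')
  20 → (13, 'fbggggeebeffaffee')
  21 → (27, 'fee')
  22 → (23, 'ffaffee')
  23 → (26, 'ffee')
  24 → (3, 'gbddeeeeacfbggggeebeffaffee')
  25 → (18, 'geebeffaffee')
  26 → (2, 'ggbddeeeeacfbggggeebeffaffee')
  27 → (17, 'ggeebeffaffee')
  28 → (16, 'gggeebeffaffee')
  29 → (15, 'ggggeebeffaffee')

SA = [11, 0, 25, 4, 21, 14, 12, 1, 5, 6, 29, 10, 20, 28, 9, 19, 8, 7, 22, 24, 13, 27, 23, 26, 3, 18, 2, 17, 16, 15]
i: (SA[i-1],SA[i]) lcp shared
  1: (11,0) 2 'ac'
  2: (0,25) 1 'a'
  3: (25,4) 0 ''
  4: (4,21) 1 'b'
  5: (21,14) 1 'b'
  6: (14,12) 0 ''
  7: (12,1) 1 'c'
  8: (1,5) 0 ''
  9: (5,6) 1 'd'
  10: (6,29) 0 ''
  11: (29,10) 1 'e'
  12: (10,20) 1 'e'
  13: (20,28) 1 'e'
  14: (28,9) 2 'ee'
  15: (9,19) 2 'ee'
  16: (19,8) 2 'ee'
  17: (8,7) 3 'eee'
  18: (7,22) 1 'e'
  19: (22,24) 0 ''
  20: (24,13) 1 'f'
  21: (13,27) 1 'f'
  22: (27,23) 1 'f'
  23: (23,26) 2 'ff'
  24: (26,3) 0 ''
  25: (3,18) 1 'g'
  26: (18,2) 1 'g'
  27: (2,17) 2 'gg'
  28: (17,16) 2 'gg'
  29: (16,15) 3 'ggg'

[0, 2, 1, 0, 1, 1, 0, 1, 0, 1, 0, 1, 1, 1, 2, 2, 2, 3, 1, 0, 1, 1, 1, 2, 0, 1, 1, 2, 2, 3]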